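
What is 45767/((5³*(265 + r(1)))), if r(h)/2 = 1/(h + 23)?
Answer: 549204/397625 ≈ 1.3812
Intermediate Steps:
r(h) = 2/(23 + h) (r(h) = 2/(h + 23) = 2/(23 + h))
45767/((5³*(265 + r(1)))) = 45767/((5³*(265 + 2/(23 + 1)))) = 45767/((125*(265 + 2/24))) = 45767/((125*(265 + 2*(1/24)))) = 45767/((125*(265 + 1/12))) = 45767/((125*(3181/12))) = 45767/(397625/12) = 45767*(12/397625) = 549204/397625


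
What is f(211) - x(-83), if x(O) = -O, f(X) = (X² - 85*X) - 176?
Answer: 26327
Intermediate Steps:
f(X) = -176 + X² - 85*X
f(211) - x(-83) = (-176 + 211² - 85*211) - (-1)*(-83) = (-176 + 44521 - 17935) - 1*83 = 26410 - 83 = 26327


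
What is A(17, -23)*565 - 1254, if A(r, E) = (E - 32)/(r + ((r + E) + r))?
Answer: -66187/28 ≈ -2363.8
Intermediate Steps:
A(r, E) = (-32 + E)/(E + 3*r) (A(r, E) = (-32 + E)/(r + ((E + r) + r)) = (-32 + E)/(r + (E + 2*r)) = (-32 + E)/(E + 3*r))
A(17, -23)*565 - 1254 = ((-32 - 23)/(-23 + 3*17))*565 - 1254 = (-55/(-23 + 51))*565 - 1254 = (-55/28)*565 - 1254 = ((1/28)*(-55))*565 - 1254 = -55/28*565 - 1254 = -31075/28 - 1254 = -66187/28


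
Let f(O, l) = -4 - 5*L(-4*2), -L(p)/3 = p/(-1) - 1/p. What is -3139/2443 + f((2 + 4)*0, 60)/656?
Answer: -345603/312704 ≈ -1.1052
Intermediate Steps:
L(p) = 3*p + 3/p (L(p) = -3*(p/(-1) - 1/p) = -3*(p*(-1) - 1/p) = -3*(-p - 1/p) = 3*p + 3/p)
f(O, l) = 943/8 (f(O, l) = -4 - 5*(3*(-4*2) + 3/((-4*2))) = -4 - 5*(3*(-8) + 3/(-8)) = -4 - 5*(-24 + 3*(-1/8)) = -4 - 5*(-24 - 3/8) = -4 - 5*(-195/8) = -4 + 975/8 = 943/8)
-3139/2443 + f((2 + 4)*0, 60)/656 = -3139/2443 + (943/8)/656 = -3139*1/2443 + (943/8)*(1/656) = -3139/2443 + 23/128 = -345603/312704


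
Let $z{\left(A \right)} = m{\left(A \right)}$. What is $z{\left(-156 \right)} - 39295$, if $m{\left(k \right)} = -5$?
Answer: $-39300$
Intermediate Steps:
$z{\left(A \right)} = -5$
$z{\left(-156 \right)} - 39295 = -5 - 39295 = -39300$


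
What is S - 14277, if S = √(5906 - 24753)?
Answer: -14277 + I*√18847 ≈ -14277.0 + 137.28*I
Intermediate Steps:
S = I*√18847 (S = √(-18847) = I*√18847 ≈ 137.28*I)
S - 14277 = I*√18847 - 14277 = -14277 + I*√18847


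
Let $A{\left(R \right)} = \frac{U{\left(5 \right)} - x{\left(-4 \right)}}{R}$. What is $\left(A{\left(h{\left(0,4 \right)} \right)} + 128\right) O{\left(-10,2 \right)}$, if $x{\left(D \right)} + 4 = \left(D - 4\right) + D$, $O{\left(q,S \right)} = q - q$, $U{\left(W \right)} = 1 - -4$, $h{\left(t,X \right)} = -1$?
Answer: $0$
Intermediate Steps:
$U{\left(W \right)} = 5$ ($U{\left(W \right)} = 1 + 4 = 5$)
$O{\left(q,S \right)} = 0$
$x{\left(D \right)} = -8 + 2 D$ ($x{\left(D \right)} = -4 + \left(\left(D - 4\right) + D\right) = -4 + \left(\left(-4 + D\right) + D\right) = -4 + \left(-4 + 2 D\right) = -8 + 2 D$)
$A{\left(R \right)} = \frac{21}{R}$ ($A{\left(R \right)} = \frac{5 - \left(-8 + 2 \left(-4\right)\right)}{R} = \frac{5 - \left(-8 - 8\right)}{R} = \frac{5 - -16}{R} = \frac{5 + 16}{R} = \frac{21}{R}$)
$\left(A{\left(h{\left(0,4 \right)} \right)} + 128\right) O{\left(-10,2 \right)} = \left(\frac{21}{-1} + 128\right) 0 = \left(21 \left(-1\right) + 128\right) 0 = \left(-21 + 128\right) 0 = 107 \cdot 0 = 0$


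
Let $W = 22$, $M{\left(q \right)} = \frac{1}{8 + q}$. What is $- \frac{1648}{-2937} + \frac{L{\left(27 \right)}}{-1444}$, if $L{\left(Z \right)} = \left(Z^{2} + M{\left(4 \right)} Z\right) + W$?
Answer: $\frac{669667}{16964112} \approx 0.039476$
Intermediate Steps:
$L{\left(Z \right)} = 22 + Z^{2} + \frac{Z}{12}$ ($L{\left(Z \right)} = \left(Z^{2} + \frac{Z}{8 + 4}\right) + 22 = \left(Z^{2} + \frac{Z}{12}\right) + 22 = 22 + Z^{2} + \frac{Z}{12}$)
$- \frac{1648}{-2937} + \frac{L{\left(27 \right)}}{-1444} = - \frac{1648}{-2937} + \frac{22 + 27^{2} + \frac{1}{12} \cdot 27}{-1444} = \left(-1648\right) \left(- \frac{1}{2937}\right) + \left(22 + 729 + \frac{9}{4}\right) \left(- \frac{1}{1444}\right) = \frac{1648}{2937} + \frac{3013}{4} \left(- \frac{1}{1444}\right) = \frac{1648}{2937} - \frac{3013}{5776} = \frac{669667}{16964112}$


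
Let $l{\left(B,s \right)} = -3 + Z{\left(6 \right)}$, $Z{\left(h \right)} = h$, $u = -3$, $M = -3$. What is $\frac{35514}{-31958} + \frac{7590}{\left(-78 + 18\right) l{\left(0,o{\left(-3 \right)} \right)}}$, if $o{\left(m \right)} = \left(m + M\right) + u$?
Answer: $- \frac{4149229}{95874} \approx -43.278$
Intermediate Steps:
$o{\left(m \right)} = -6 + m$ ($o{\left(m \right)} = \left(m - 3\right) - 3 = \left(-3 + m\right) - 3 = -6 + m$)
$l{\left(B,s \right)} = 3$ ($l{\left(B,s \right)} = -3 + 6 = 3$)
$\frac{35514}{-31958} + \frac{7590}{\left(-78 + 18\right) l{\left(0,o{\left(-3 \right)} \right)}} = \frac{35514}{-31958} + \frac{7590}{\left(-78 + 18\right) 3} = 35514 \left(- \frac{1}{31958}\right) + \frac{7590}{\left(-60\right) 3} = - \frac{17757}{15979} + \frac{7590}{-180} = - \frac{17757}{15979} + 7590 \left(- \frac{1}{180}\right) = - \frac{17757}{15979} - \frac{253}{6} = - \frac{4149229}{95874}$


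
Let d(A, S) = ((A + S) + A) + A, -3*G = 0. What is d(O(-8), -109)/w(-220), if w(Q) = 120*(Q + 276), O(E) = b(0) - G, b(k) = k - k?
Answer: -109/6720 ≈ -0.016220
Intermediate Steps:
b(k) = 0
G = 0 (G = -⅓*0 = 0)
O(E) = 0 (O(E) = 0 - 1*0 = 0 + 0 = 0)
d(A, S) = S + 3*A (d(A, S) = (S + 2*A) + A = S + 3*A)
w(Q) = 33120 + 120*Q (w(Q) = 120*(276 + Q) = 33120 + 120*Q)
d(O(-8), -109)/w(-220) = (-109 + 3*0)/(33120 + 120*(-220)) = (-109 + 0)/(33120 - 26400) = -109/6720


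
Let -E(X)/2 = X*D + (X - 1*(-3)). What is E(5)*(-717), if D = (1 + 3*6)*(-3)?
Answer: -397218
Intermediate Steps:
D = -57 (D = (1 + 18)*(-3) = 19*(-3) = -57)
E(X) = -6 + 112*X (E(X) = -2*(X*(-57) + (X - 1*(-3))) = -2*(-57*X + (X + 3)) = -2*(-57*X + (3 + X)) = -2*(3 - 56*X) = -6 + 112*X)
E(5)*(-717) = (-6 + 112*5)*(-717) = (-6 + 560)*(-717) = 554*(-717) = -397218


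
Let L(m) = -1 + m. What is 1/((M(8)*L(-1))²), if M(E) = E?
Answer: 1/256 ≈ 0.0039063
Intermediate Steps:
1/((M(8)*L(-1))²) = 1/((8*(-1 - 1))²) = 1/((8*(-2))²) = 1/((-16)²) = 1/256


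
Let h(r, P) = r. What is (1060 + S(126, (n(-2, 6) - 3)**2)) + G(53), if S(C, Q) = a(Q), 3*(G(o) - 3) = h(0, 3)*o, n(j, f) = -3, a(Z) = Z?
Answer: 1099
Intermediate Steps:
G(o) = 3 (G(o) = 3 + (0*o)/3 = 3 + (1/3)*0 = 3 + 0 = 3)
S(C, Q) = Q
(1060 + S(126, (n(-2, 6) - 3)**2)) + G(53) = (1060 + (-3 - 3)**2) + 3 = (1060 + (-6)**2) + 3 = (1060 + 36) + 3 = 1096 + 3 = 1099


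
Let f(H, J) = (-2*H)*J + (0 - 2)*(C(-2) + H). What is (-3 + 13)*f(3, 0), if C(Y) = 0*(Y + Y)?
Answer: -60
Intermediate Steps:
C(Y) = 0 (C(Y) = 0*(2*Y) = 0)
f(H, J) = -2*H - 2*H*J (f(H, J) = (-2*H)*J + (0 - 2)*(0 + H) = -2*H*J - 2*H = -2*H - 2*H*J)
(-3 + 13)*f(3, 0) = (-3 + 13)*(2*3*(-1 - 1*0)) = 10*(2*3*(-1 + 0)) = 10*(2*3*(-1)) = 10*(-6) = -60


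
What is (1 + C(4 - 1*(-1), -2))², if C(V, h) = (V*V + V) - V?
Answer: 676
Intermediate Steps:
C(V, h) = V² (C(V, h) = (V² + V) - V = (V + V²) - V = V²)
(1 + C(4 - 1*(-1), -2))² = (1 + (4 - 1*(-1))²)² = (1 + (4 + 1)²)² = (1 + 5²)² = (1 + 25)² = 26² = 676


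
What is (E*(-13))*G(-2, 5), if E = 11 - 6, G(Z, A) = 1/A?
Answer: -13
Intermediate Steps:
E = 5
(E*(-13))*G(-2, 5) = (5*(-13))/5 = -65*1/5 = -13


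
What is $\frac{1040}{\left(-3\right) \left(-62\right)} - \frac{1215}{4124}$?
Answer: $\frac{2031485}{383532} \approx 5.2968$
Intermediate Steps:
$\frac{1040}{\left(-3\right) \left(-62\right)} - \frac{1215}{4124} = \frac{1040}{186} - \frac{1215}{4124} = 1040 \cdot \frac{1}{186} - \frac{1215}{4124} = \frac{520}{93} - \frac{1215}{4124} = \frac{2031485}{383532}$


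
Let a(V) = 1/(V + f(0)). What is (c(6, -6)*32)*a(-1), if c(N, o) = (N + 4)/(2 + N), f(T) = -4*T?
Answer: -40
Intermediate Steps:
a(V) = 1/V (a(V) = 1/(V - 4*0) = 1/(V + 0) = 1/V)
c(N, o) = (4 + N)/(2 + N)
(c(6, -6)*32)*a(-1) = (((4 + 6)/(2 + 6))*32)/(-1) = ((10/8)*32)*(-1) = (((⅛)*10)*32)*(-1) = ((5/4)*32)*(-1) = 40*(-1) = -40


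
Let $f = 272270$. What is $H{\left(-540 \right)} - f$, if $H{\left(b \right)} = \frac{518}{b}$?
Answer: $- \frac{73513159}{270} \approx -2.7227 \cdot 10^{5}$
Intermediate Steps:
$H{\left(-540 \right)} - f = \frac{518}{-540} - 272270 = 518 \left(- \frac{1}{540}\right) - 272270 = - \frac{259}{270} - 272270 = - \frac{73513159}{270}$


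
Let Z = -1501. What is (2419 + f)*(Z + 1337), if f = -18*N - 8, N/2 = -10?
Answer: -454444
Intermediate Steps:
N = -20 (N = 2*(-10) = -20)
f = 352 (f = -18*(-20) - 8 = 360 - 8 = 352)
(2419 + f)*(Z + 1337) = (2419 + 352)*(-1501 + 1337) = 2771*(-164) = -454444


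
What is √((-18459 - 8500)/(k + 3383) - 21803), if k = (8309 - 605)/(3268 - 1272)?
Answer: I*√62297452561083010/1690043 ≈ 147.69*I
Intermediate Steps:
k = 1926/499 (k = 7704/1996 = 7704*(1/1996) = 1926/499 ≈ 3.8597)
√((-18459 - 8500)/(k + 3383) - 21803) = √((-18459 - 8500)/(1926/499 + 3383) - 21803) = √(-26959/1690043/499 - 21803) = √(-26959*499/1690043 - 21803) = √(-13452541/1690043 - 21803) = √(-36861460070/1690043) = I*√62297452561083010/1690043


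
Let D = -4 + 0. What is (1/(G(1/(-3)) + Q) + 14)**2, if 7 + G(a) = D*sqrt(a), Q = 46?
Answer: (61264*sqrt(3) + 894491*I)/(312*sqrt(3) + 4547*I) ≈ 196.72 + 0.042442*I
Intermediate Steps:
D = -4
G(a) = -7 - 4*sqrt(a)
(1/(G(1/(-3)) + Q) + 14)**2 = (1/((-7 - 4*I*sqrt(3)/3) + 46) + 14)**2 = (1/(39 - 4*I*sqrt(3)/3) + 14)**2 = (14 + 1/(39 - 4*I*sqrt(3)/3))**2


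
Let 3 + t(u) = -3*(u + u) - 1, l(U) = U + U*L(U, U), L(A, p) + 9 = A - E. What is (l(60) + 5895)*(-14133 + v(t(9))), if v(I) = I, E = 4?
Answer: -124526025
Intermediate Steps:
L(A, p) = -13 + A (L(A, p) = -9 + (A - 1*4) = -9 + (A - 4) = -9 + (-4 + A) = -13 + A)
l(U) = U + U*(-13 + U)
t(u) = -4 - 6*u (t(u) = -3 + (-3*(u + u) - 1) = -3 + (-6*u - 1) = -3 + (-1 - 6*u) = -4 - 6*u)
(l(60) + 5895)*(-14133 + v(t(9))) = (60*(-12 + 60) + 5895)*(-14133 + (-4 - 6*9)) = (60*48 + 5895)*(-14133 + (-4 - 54)) = (2880 + 5895)*(-14133 - 58) = 8775*(-14191) = -124526025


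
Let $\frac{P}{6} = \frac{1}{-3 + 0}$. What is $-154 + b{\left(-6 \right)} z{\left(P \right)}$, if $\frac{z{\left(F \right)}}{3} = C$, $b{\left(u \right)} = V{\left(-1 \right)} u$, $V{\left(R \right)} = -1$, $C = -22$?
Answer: $-550$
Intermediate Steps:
$b{\left(u \right)} = - u$
$P = -2$ ($P = \frac{6}{-3 + 0} = \frac{6}{-3} = 6 \left(- \frac{1}{3}\right) = -2$)
$z{\left(F \right)} = -66$ ($z{\left(F \right)} = 3 \left(-22\right) = -66$)
$-154 + b{\left(-6 \right)} z{\left(P \right)} = -154 + \left(-1\right) \left(-6\right) \left(-66\right) = -154 + 6 \left(-66\right) = -154 - 396 = -550$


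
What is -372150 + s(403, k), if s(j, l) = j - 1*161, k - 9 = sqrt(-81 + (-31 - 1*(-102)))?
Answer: -371908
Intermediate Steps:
k = 9 + I*sqrt(10) (k = 9 + sqrt(-81 + (-31 - 1*(-102))) = 9 + sqrt(-81 + (-31 + 102)) = 9 + sqrt(-81 + 71) = 9 + sqrt(-10) = 9 + I*sqrt(10) ≈ 9.0 + 3.1623*I)
s(j, l) = -161 + j (s(j, l) = j - 161 = -161 + j)
-372150 + s(403, k) = -372150 + (-161 + 403) = -372150 + 242 = -371908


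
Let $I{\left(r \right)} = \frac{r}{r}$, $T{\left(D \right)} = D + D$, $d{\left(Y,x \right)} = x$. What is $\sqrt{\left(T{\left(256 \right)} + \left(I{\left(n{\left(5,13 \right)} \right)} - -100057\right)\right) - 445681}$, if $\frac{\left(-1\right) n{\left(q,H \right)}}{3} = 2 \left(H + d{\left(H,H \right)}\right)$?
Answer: $i \sqrt{345111} \approx 587.46 i$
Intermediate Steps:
$n{\left(q,H \right)} = - 12 H$ ($n{\left(q,H \right)} = - 3 \cdot 2 \left(H + H\right) = - 3 \cdot 2 \cdot 2 H = - 3 \cdot 4 H = - 12 H$)
$T{\left(D \right)} = 2 D$
$I{\left(r \right)} = 1$
$\sqrt{\left(T{\left(256 \right)} + \left(I{\left(n{\left(5,13 \right)} \right)} - -100057\right)\right) - 445681} = \sqrt{\left(2 \cdot 256 + \left(1 - -100057\right)\right) - 445681} = \sqrt{\left(512 + \left(1 + 100057\right)\right) - 445681} = \sqrt{\left(512 + 100058\right) - 445681} = \sqrt{100570 - 445681} = \sqrt{-345111} = i \sqrt{345111}$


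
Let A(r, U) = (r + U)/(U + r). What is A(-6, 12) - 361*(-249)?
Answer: 89890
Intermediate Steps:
A(r, U) = 1 (A(r, U) = (U + r)/(U + r) = 1)
A(-6, 12) - 361*(-249) = 1 - 361*(-249) = 1 + 89889 = 89890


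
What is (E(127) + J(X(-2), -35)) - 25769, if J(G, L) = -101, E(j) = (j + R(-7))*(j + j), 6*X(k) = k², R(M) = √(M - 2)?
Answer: 6388 + 762*I ≈ 6388.0 + 762.0*I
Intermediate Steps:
R(M) = √(-2 + M)
X(k) = k²/6
E(j) = 2*j*(j + 3*I) (E(j) = (j + √(-2 - 7))*(j + j) = (j + √(-9))*(2*j) = (j + 3*I)*(2*j) = 2*j*(j + 3*I))
(E(127) + J(X(-2), -35)) - 25769 = (2*127*(127 + 3*I) - 101) - 25769 = ((32258 + 762*I) - 101) - 25769 = (32157 + 762*I) - 25769 = 6388 + 762*I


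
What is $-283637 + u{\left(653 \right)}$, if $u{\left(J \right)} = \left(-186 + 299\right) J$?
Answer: $-209848$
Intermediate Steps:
$u{\left(J \right)} = 113 J$
$-283637 + u{\left(653 \right)} = -283637 + 113 \cdot 653 = -283637 + 73789 = -209848$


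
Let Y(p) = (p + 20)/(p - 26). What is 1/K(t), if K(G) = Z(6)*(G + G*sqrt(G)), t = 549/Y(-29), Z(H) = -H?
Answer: 1/67516020 - sqrt(3355)/67516020 ≈ -8.4309e-7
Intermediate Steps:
Y(p) = (20 + p)/(-26 + p)
t = 3355 (t = 549/(((20 - 29)/(-26 - 29))) = 549/((-9/(-55))) = 549/((-1/55*(-9))) = 549/(9/55) = 549*(55/9) = 3355)
K(G) = -6*G - 6*G**(3/2) (K(G) = (-1*6)*(G + G*sqrt(G)) = -6*(G + G**(3/2)) = -6*G - 6*G**(3/2))
1/K(t) = 1/(-6*3355 - 20130*sqrt(3355)) = 1/(-20130 - 20130*sqrt(3355))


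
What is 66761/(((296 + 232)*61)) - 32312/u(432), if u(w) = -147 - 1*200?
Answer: 1063870963/11176176 ≈ 95.191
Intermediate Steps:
u(w) = -347 (u(w) = -147 - 200 = -347)
66761/(((296 + 232)*61)) - 32312/u(432) = 66761/(((296 + 232)*61)) - 32312/(-347) = 66761/((528*61)) - 32312*(-1/347) = 66761/32208 + 32312/347 = 1063870963/11176176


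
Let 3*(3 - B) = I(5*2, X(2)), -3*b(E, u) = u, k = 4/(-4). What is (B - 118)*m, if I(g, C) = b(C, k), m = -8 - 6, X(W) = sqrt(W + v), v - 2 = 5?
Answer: 14504/9 ≈ 1611.6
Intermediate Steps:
v = 7 (v = 2 + 5 = 7)
k = -1 (k = 4*(-1/4) = -1)
b(E, u) = -u/3
X(W) = sqrt(7 + W) (X(W) = sqrt(W + 7) = sqrt(7 + W))
m = -14
I(g, C) = 1/3 (I(g, C) = -1/3*(-1) = 1/3)
B = 26/9 (B = 3 - 1/3*1/3 = 3 - 1/9 = 26/9 ≈ 2.8889)
(B - 118)*m = (26/9 - 118)*(-14) = -1036/9*(-14) = 14504/9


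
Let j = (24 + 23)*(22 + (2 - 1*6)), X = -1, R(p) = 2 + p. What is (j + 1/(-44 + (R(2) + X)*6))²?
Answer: 483780025/676 ≈ 7.1565e+5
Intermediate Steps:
j = 846 (j = 47*(22 + (2 - 6)) = 47*(22 - 4) = 47*18 = 846)
(j + 1/(-44 + (R(2) + X)*6))² = (846 + 1/(-44 + ((2 + 2) - 1)*6))² = (846 + 1/(-44 + (4 - 1)*6))² = (846 + 1/(-44 + 3*6))² = (846 + 1/(-44 + 18))² = (846 + 1/(-26))² = (846 - 1/26)² = (21995/26)² = 483780025/676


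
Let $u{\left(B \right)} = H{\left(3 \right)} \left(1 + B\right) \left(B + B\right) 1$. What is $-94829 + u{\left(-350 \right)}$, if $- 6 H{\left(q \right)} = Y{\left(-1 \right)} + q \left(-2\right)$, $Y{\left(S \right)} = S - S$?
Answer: $149471$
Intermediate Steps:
$Y{\left(S \right)} = 0$
$H{\left(q \right)} = \frac{q}{3}$ ($H{\left(q \right)} = - \frac{0 + q \left(-2\right)}{6} = - \frac{0 - 2 q}{6} = - \frac{\left(-2\right) q}{6} = \frac{q}{3}$)
$u{\left(B \right)} = 2 B \left(1 + B\right)$ ($u{\left(B \right)} = \frac{1}{3} \cdot 3 \left(1 + B\right) \left(B + B\right) 1 = 1 \left(1 + B\right) 2 B 1 = 1 \cdot 2 B \left(1 + B\right) 1 = 2 B \left(1 + B\right) 1 = 2 B \left(1 + B\right)$)
$-94829 + u{\left(-350 \right)} = -94829 + 2 \left(-350\right) \left(1 - 350\right) = -94829 + 2 \left(-350\right) \left(-349\right) = -94829 + 244300 = 149471$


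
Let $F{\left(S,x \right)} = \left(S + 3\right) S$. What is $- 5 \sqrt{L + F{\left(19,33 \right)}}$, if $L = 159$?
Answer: $- 5 \sqrt{577} \approx -120.1$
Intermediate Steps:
$F{\left(S,x \right)} = S \left(3 + S\right)$ ($F{\left(S,x \right)} = \left(3 + S\right) S = S \left(3 + S\right)$)
$- 5 \sqrt{L + F{\left(19,33 \right)}} = - 5 \sqrt{159 + 19 \left(3 + 19\right)} = - 5 \sqrt{159 + 19 \cdot 22} = - 5 \sqrt{159 + 418} = - 5 \sqrt{577}$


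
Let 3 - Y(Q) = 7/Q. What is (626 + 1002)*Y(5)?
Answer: 13024/5 ≈ 2604.8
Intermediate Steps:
Y(Q) = 3 - 7/Q
(626 + 1002)*Y(5) = (626 + 1002)*(3 - 7/5) = 1628*(3 - 7*1/5) = 1628*(3 - 7/5) = 1628*(8/5) = 13024/5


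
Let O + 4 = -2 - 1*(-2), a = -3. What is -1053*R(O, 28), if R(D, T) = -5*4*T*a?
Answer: -1769040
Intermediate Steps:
O = -4 (O = -4 + (-2 - 1*(-2)) = -4 + (-2 + 2) = -4 + 0 = -4)
R(D, T) = 60*T (R(D, T) = -5*4*T*(-3) = -(-60)*T = 60*T)
-1053*R(O, 28) = -63180*28 = -1053*1680 = -1769040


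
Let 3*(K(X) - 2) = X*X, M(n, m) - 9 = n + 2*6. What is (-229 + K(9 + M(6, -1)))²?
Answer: 42025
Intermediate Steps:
M(n, m) = 21 + n (M(n, m) = 9 + (n + 2*6) = 9 + (n + 12) = 9 + (12 + n) = 21 + n)
K(X) = 2 + X²/3 (K(X) = 2 + (X*X)/3 = 2 + X²/3)
(-229 + K(9 + M(6, -1)))² = (-229 + (2 + (9 + (21 + 6))²/3))² = (-229 + (2 + (9 + 27)²/3))² = (-229 + (2 + (⅓)*36²))² = (-229 + (2 + (⅓)*1296))² = (-229 + (2 + 432))² = (-229 + 434)² = 205² = 42025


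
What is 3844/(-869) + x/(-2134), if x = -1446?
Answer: -315751/84293 ≈ -3.7459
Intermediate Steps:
3844/(-869) + x/(-2134) = 3844/(-869) - 1446/(-2134) = 3844*(-1/869) - 1446*(-1/2134) = -3844/869 + 723/1067 = -315751/84293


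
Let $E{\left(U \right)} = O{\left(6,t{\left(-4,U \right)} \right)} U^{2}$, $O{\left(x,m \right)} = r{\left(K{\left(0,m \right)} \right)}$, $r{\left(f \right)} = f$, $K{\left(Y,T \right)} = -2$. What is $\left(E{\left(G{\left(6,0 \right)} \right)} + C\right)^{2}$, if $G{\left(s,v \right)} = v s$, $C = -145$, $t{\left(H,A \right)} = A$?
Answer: $21025$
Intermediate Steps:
$O{\left(x,m \right)} = -2$
$G{\left(s,v \right)} = s v$
$E{\left(U \right)} = - 2 U^{2}$
$\left(E{\left(G{\left(6,0 \right)} \right)} + C\right)^{2} = \left(- 2 \left(6 \cdot 0\right)^{2} - 145\right)^{2} = \left(- 2 \cdot 0^{2} - 145\right)^{2} = \left(\left(-2\right) 0 - 145\right)^{2} = \left(0 - 145\right)^{2} = \left(-145\right)^{2} = 21025$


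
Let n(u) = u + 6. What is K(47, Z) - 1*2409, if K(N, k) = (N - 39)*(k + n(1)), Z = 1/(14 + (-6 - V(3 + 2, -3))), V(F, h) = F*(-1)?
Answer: -30581/13 ≈ -2352.4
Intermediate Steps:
n(u) = 6 + u
V(F, h) = -F
Z = 1/13 (Z = 1/(14 + (-6 - (-1)*(3 + 2))) = 1/(14 + (-6 - (-1)*5)) = 1/(14 + (-6 - 1*(-5))) = 1/(14 + (-6 + 5)) = 1/(14 - 1) = 1/13 ≈ 0.076923)
K(N, k) = (-39 + N)*(7 + k) (K(N, k) = (N - 39)*(k + (6 + 1)) = (-39 + N)*(k + 7) = (-39 + N)*(7 + k))
K(47, Z) - 1*2409 = (-273 - 39*1/13 + 7*47 + 47*(1/13)) - 1*2409 = (-273 - 3 + 329 + 47/13) - 2409 = 736/13 - 2409 = -30581/13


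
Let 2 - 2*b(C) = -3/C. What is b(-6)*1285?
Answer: 3855/4 ≈ 963.75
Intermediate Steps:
b(C) = 1 + 3/(2*C) (b(C) = 1 - (-3)/(2*C) = 1 + 3/(2*C))
b(-6)*1285 = ((3/2 - 6)/(-6))*1285 = -⅙*(-9/2)*1285 = (¾)*1285 = 3855/4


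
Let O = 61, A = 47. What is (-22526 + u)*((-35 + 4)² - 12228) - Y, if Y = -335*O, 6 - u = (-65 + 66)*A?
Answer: 254282824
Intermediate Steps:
u = -41 (u = 6 - (-65 + 66)*47 = 6 - 47 = -41)
Y = -20435 (Y = -335*61 = -20435)
(-22526 + u)*((-35 + 4)² - 12228) - Y = (-22526 - 41)*((-35 + 4)² - 12228) - 1*(-20435) = -22567*((-31)² - 12228) + 20435 = -22567*(961 - 12228) + 20435 = -22567*(-11267) + 20435 = 254262389 + 20435 = 254282824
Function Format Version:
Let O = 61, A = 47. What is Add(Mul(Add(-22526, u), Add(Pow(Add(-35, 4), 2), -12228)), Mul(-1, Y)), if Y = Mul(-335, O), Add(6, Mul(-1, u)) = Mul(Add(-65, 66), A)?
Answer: 254282824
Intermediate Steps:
u = -41 (u = Add(6, Mul(-1, Mul(Add(-65, 66), 47))) = Add(6, Mul(-1, Mul(1, 47))) = Add(6, Mul(-1, 47)) = Add(6, -47) = -41)
Y = -20435 (Y = Mul(-335, 61) = -20435)
Add(Mul(Add(-22526, u), Add(Pow(Add(-35, 4), 2), -12228)), Mul(-1, Y)) = Add(Mul(Add(-22526, -41), Add(Pow(Add(-35, 4), 2), -12228)), Mul(-1, -20435)) = Add(Mul(-22567, Add(Pow(-31, 2), -12228)), 20435) = Add(Mul(-22567, Add(961, -12228)), 20435) = Add(Mul(-22567, -11267), 20435) = Add(254262389, 20435) = 254282824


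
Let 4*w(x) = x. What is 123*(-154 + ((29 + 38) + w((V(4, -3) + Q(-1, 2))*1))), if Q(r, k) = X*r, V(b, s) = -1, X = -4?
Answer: -42435/4 ≈ -10609.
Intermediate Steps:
Q(r, k) = -4*r
w(x) = x/4
123*(-154 + ((29 + 38) + w((V(4, -3) + Q(-1, 2))*1))) = 123*(-154 + ((29 + 38) + ((-1 - 4*(-1))*1)/4)) = 123*(-154 + (67 + ((-1 + 4)*1)/4)) = 123*(-154 + (67 + (3*1)/4)) = 123*(-154 + (67 + (¼)*3)) = 123*(-154 + (67 + ¾)) = 123*(-154 + 271/4) = 123*(-345/4) = -42435/4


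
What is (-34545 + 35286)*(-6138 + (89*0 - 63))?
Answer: -4594941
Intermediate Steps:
(-34545 + 35286)*(-6138 + (89*0 - 63)) = 741*(-6138 + (0 - 63)) = 741*(-6138 - 63) = 741*(-6201) = -4594941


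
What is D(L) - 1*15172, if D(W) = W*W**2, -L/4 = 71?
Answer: -22921476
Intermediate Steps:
L = -284 (L = -4*71 = -284)
D(W) = W**3
D(L) - 1*15172 = (-284)**3 - 1*15172 = -22906304 - 15172 = -22921476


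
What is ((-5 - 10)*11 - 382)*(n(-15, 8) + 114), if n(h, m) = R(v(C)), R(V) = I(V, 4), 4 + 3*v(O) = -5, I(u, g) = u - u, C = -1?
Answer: -62358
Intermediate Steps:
I(u, g) = 0
v(O) = -3 (v(O) = -4/3 + (⅓)*(-5) = -4/3 - 5/3 = -3)
R(V) = 0
n(h, m) = 0
((-5 - 10)*11 - 382)*(n(-15, 8) + 114) = ((-5 - 10)*11 - 382)*(0 + 114) = (-15*11 - 382)*114 = (-165 - 382)*114 = -547*114 = -62358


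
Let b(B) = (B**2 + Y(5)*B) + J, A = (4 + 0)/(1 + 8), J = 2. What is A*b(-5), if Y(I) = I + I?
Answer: -92/9 ≈ -10.222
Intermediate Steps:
A = 4/9 ≈ 0.44444
Y(I) = 2*I
b(B) = 2 + B**2 + 10*B (b(B) = (B**2 + (2*5)*B) + 2 = (B**2 + 10*B) + 2 = 2 + B**2 + 10*B)
A*b(-5) = 4*(2 + (-5)**2 + 10*(-5))/9 = 4*(2 + 25 - 50)/9 = (4/9)*(-23) = -92/9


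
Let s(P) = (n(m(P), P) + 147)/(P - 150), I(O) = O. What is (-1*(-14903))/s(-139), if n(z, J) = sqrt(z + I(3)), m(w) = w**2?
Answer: -633124149/2285 + 8613934*sqrt(4831)/2285 ≈ -15059.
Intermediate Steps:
n(z, J) = sqrt(3 + z) (n(z, J) = sqrt(z + 3) = sqrt(3 + z))
s(P) = (147 + sqrt(3 + P**2))/(-150 + P) (s(P) = (sqrt(3 + P**2) + 147)/(P - 150) = (147 + sqrt(3 + P**2))/(-150 + P))
(-1*(-14903))/s(-139) = (-1*(-14903))/(((147 + sqrt(3 + (-139)**2))/(-150 - 139))) = 14903/(((147 + sqrt(3 + 19321))/(-289))) = 14903/((-(147 + sqrt(19324))/289)) = 14903/((-(147 + 2*sqrt(4831))/289)) = 14903/(-147/289 - 2*sqrt(4831)/289)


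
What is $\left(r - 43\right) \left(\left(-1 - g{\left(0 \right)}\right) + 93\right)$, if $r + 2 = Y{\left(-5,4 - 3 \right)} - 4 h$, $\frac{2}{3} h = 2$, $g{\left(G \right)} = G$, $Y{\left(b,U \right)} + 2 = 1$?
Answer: $-5336$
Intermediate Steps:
$Y{\left(b,U \right)} = -1$ ($Y{\left(b,U \right)} = -2 + 1 = -1$)
$h = 3$ ($h = \frac{3}{2} \cdot 2 = 3$)
$r = -15$ ($r = -2 - 13 = -15$)
$\left(r - 43\right) \left(\left(-1 - g{\left(0 \right)}\right) + 93\right) = \left(-15 - 43\right) \left(\left(-1 - 0\right) + 93\right) = \left(-15 - 43\right) \left(\left(-1 + 0\right) + 93\right) = - 58 \left(-1 + 93\right) = \left(-58\right) 92 = -5336$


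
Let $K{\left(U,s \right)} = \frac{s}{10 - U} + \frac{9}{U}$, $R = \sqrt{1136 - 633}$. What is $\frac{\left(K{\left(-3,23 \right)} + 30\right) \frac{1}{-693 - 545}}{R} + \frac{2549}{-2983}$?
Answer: $- \frac{2549}{2983} - \frac{187 \sqrt{503}}{4047641} \approx -0.85555$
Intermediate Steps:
$R = \sqrt{503} \approx 22.428$
$K{\left(U,s \right)} = \frac{9}{U} + \frac{s}{10 - U}$
$\frac{\left(K{\left(-3,23 \right)} + 30\right) \frac{1}{-693 - 545}}{R} + \frac{2549}{-2983} = \frac{\left(\frac{-90 + 9 \left(-3\right) - \left(-3\right) 23}{\left(-3\right) \left(-10 - 3\right)} + 30\right) \frac{1}{-693 - 545}}{\sqrt{503}} + \frac{2549}{-2983} = \frac{- \frac{-90 - 27 + 69}{3 \left(-13\right)} + 30}{-1238} \frac{\sqrt{503}}{503} + 2549 \left(- \frac{1}{2983}\right) = \left(\left(- \frac{1}{3}\right) \left(- \frac{1}{13}\right) \left(-48\right) + 30\right) \left(- \frac{1}{1238}\right) \frac{\sqrt{503}}{503} - \frac{2549}{2983} = \left(- \frac{16}{13} + 30\right) \left(- \frac{1}{1238}\right) \frac{\sqrt{503}}{503} - \frac{2549}{2983} = \frac{374}{13} \left(- \frac{1}{1238}\right) \frac{\sqrt{503}}{503} - \frac{2549}{2983} = - \frac{187 \frac{\sqrt{503}}{503}}{8047} - \frac{2549}{2983} = - \frac{187 \sqrt{503}}{4047641} - \frac{2549}{2983} = - \frac{2549}{2983} - \frac{187 \sqrt{503}}{4047641}$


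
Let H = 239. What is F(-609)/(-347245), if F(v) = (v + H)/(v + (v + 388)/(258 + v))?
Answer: -27/15415801 ≈ -1.7515e-6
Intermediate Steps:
F(v) = (239 + v)/(v + (388 + v)/(258 + v)) (F(v) = (v + 239)/(v + (v + 388)/(258 + v)) = (239 + v)/(v + (388 + v)/(258 + v)))
F(-609)/(-347245) = ((61662 + (-609)² + 497*(-609))/(388 + (-609)² + 259*(-609)))/(-347245) = ((61662 + 370881 - 302673)/(388 + 370881 - 157731))*(-1/347245) = (129870/213538)*(-1/347245) = ((1/213538)*129870)*(-1/347245) = (4995/8213)*(-1/347245) = -27/15415801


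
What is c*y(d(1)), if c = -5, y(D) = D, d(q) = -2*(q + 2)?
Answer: 30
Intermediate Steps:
d(q) = -4 - 2*q (d(q) = -2*(2 + q) = -4 - 2*q)
c*y(d(1)) = -5*(-4 - 2*1) = -5*(-4 - 2) = -5*(-6) = 30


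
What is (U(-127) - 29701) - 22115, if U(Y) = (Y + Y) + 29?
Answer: -52041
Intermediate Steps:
U(Y) = 29 + 2*Y (U(Y) = 2*Y + 29 = 29 + 2*Y)
(U(-127) - 29701) - 22115 = ((29 + 2*(-127)) - 29701) - 22115 = ((29 - 254) - 29701) - 22115 = (-225 - 29701) - 22115 = -29926 - 22115 = -52041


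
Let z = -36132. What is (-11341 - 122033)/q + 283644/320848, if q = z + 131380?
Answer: -493008045/955004072 ≈ -0.51624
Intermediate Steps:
q = 95248 (q = -36132 + 131380 = 95248)
(-11341 - 122033)/q + 283644/320848 = (-11341 - 122033)/95248 + 283644/320848 = -133374*1/95248 + 283644*(1/320848) = -66687/47624 + 70911/80212 = -493008045/955004072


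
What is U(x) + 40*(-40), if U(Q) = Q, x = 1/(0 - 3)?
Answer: -4801/3 ≈ -1600.3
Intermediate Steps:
x = -⅓ (x = 1/(-3) = -⅓ ≈ -0.33333)
U(x) + 40*(-40) = -⅓ + 40*(-40) = -⅓ - 1600 = -4801/3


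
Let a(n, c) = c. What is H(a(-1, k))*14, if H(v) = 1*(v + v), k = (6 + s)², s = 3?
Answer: 2268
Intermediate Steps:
k = 81 (k = (6 + 3)² = 9² = 81)
H(v) = 2*v (H(v) = 1*(2*v) = 2*v)
H(a(-1, k))*14 = (2*81)*14 = 162*14 = 2268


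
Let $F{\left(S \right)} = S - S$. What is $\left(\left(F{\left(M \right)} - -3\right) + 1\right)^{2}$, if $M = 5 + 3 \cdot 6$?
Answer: $16$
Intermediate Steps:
$M = 23$ ($M = 5 + 18 = 23$)
$F{\left(S \right)} = 0$
$\left(\left(F{\left(M \right)} - -3\right) + 1\right)^{2} = \left(\left(0 - -3\right) + 1\right)^{2} = \left(\left(0 + 3\right) + 1\right)^{2} = \left(3 + 1\right)^{2} = 4^{2} = 16$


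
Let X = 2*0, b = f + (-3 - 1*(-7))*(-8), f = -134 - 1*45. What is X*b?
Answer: 0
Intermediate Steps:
f = -179 (f = -134 - 45 = -179)
b = -211 (b = -179 + (-3 - 1*(-7))*(-8) = -179 + (-3 + 7)*(-8) = -179 + 4*(-8) = -179 - 32 = -211)
X = 0
X*b = 0*(-211) = 0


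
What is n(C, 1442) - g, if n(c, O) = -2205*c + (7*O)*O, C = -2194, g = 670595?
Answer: 18722723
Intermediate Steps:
n(c, O) = -2205*c + 7*O²
n(C, 1442) - g = (-2205*(-2194) + 7*1442²) - 1*670595 = (4837770 + 7*2079364) - 670595 = (4837770 + 14555548) - 670595 = 19393318 - 670595 = 18722723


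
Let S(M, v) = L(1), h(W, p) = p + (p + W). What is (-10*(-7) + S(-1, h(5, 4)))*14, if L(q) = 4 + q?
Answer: 1050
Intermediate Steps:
h(W, p) = W + 2*p (h(W, p) = p + (W + p) = W + 2*p)
S(M, v) = 5 (S(M, v) = 4 + 1 = 5)
(-10*(-7) + S(-1, h(5, 4)))*14 = (-10*(-7) + 5)*14 = (70 + 5)*14 = 75*14 = 1050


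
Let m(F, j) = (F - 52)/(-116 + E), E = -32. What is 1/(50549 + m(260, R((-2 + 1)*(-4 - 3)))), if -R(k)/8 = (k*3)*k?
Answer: 37/1870261 ≈ 1.9783e-5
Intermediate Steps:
R(k) = -24*k² (R(k) = -8*k*3*k = -8*3*k*k = -24*k²)
m(F, j) = 13/37 - F/148 (m(F, j) = (F - 52)/(-116 - 32) = (-52 + F)/(-148) = (-52 + F)*(-1/148) = 13/37 - F/148)
1/(50549 + m(260, R((-2 + 1)*(-4 - 3)))) = 1/(50549 + (13/37 - 1/148*260)) = 1/(50549 + (13/37 - 65/37)) = 1/(50549 - 52/37) = 1/(1870261/37) = 37/1870261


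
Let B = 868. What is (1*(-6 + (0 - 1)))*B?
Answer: -6076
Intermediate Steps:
(1*(-6 + (0 - 1)))*B = (1*(-6 + (0 - 1)))*868 = (1*(-6 - 1))*868 = (1*(-7))*868 = -7*868 = -6076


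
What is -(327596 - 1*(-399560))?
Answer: -727156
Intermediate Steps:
-(327596 - 1*(-399560)) = -(327596 + 399560) = -1*727156 = -727156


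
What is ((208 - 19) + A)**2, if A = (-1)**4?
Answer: 36100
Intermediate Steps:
A = 1
((208 - 19) + A)**2 = ((208 - 19) + 1)**2 = (189 + 1)**2 = 190**2 = 36100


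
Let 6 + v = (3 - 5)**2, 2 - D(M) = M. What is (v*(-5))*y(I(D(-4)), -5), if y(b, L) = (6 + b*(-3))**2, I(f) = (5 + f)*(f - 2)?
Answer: 158760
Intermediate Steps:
D(M) = 2 - M
I(f) = (-2 + f)*(5 + f) (I(f) = (5 + f)*(-2 + f) = (-2 + f)*(5 + f))
y(b, L) = (6 - 3*b)**2
v = -2 (v = -6 + (3 - 5)**2 = -6 + (-2)**2 = -6 + 4 = -2)
(v*(-5))*y(I(D(-4)), -5) = (-2*(-5))*(9*(-2 + (-10 + (2 - 1*(-4))**2 + 3*(2 - 1*(-4))))**2) = 10*(9*(-2 + (-10 + (2 + 4)**2 + 3*(2 + 4)))**2) = 10*(9*(-2 + (-10 + 6**2 + 3*6))**2) = 10*(9*(-2 + (-10 + 36 + 18))**2) = 10*(9*(-2 + 44)**2) = 10*(9*42**2) = 10*(9*1764) = 10*15876 = 158760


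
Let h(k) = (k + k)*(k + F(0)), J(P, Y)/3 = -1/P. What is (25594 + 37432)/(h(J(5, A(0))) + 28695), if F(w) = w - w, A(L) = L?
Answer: 1575650/717393 ≈ 2.1964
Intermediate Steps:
J(P, Y) = -3/P (J(P, Y) = 3*(-1/P) = -3/P)
F(w) = 0
h(k) = 2*k² (h(k) = (k + k)*(k + 0) = (2*k)*k = 2*k²)
(25594 + 37432)/(h(J(5, A(0))) + 28695) = (25594 + 37432)/(2*(-3/5)² + 28695) = 63026/(2*(-3*⅕)² + 28695) = 63026/(2*(-⅗)² + 28695) = 63026/(2*(9/25) + 28695) = 63026/(18/25 + 28695) = 63026/(717393/25) = 63026*(25/717393) = 1575650/717393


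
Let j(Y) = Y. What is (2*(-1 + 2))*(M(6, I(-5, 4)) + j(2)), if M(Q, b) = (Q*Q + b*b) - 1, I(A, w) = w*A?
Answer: 874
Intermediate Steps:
I(A, w) = A*w
M(Q, b) = -1 + Q**2 + b**2 (M(Q, b) = (Q**2 + b**2) - 1 = -1 + Q**2 + b**2)
(2*(-1 + 2))*(M(6, I(-5, 4)) + j(2)) = (2*(-1 + 2))*((-1 + 6**2 + (-5*4)**2) + 2) = (2*1)*((-1 + 36 + (-20)**2) + 2) = 2*((-1 + 36 + 400) + 2) = 2*(435 + 2) = 2*437 = 874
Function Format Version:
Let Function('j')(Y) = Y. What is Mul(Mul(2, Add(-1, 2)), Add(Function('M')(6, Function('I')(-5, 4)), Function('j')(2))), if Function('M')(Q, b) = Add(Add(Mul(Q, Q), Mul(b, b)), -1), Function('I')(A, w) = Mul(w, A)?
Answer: 874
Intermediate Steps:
Function('I')(A, w) = Mul(A, w)
Function('M')(Q, b) = Add(-1, Pow(Q, 2), Pow(b, 2)) (Function('M')(Q, b) = Add(Add(Pow(Q, 2), Pow(b, 2)), -1) = Add(-1, Pow(Q, 2), Pow(b, 2)))
Mul(Mul(2, Add(-1, 2)), Add(Function('M')(6, Function('I')(-5, 4)), Function('j')(2))) = Mul(Mul(2, Add(-1, 2)), Add(Add(-1, Pow(6, 2), Pow(Mul(-5, 4), 2)), 2)) = Mul(Mul(2, 1), Add(Add(-1, 36, Pow(-20, 2)), 2)) = Mul(2, Add(Add(-1, 36, 400), 2)) = Mul(2, Add(435, 2)) = Mul(2, 437) = 874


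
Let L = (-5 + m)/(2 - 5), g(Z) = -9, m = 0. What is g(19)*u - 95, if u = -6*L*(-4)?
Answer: -455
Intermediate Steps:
L = 5/3 (L = (-5 + 0)/(2 - 5) = -5/(-3) = -5*(-1/3) = 5/3 ≈ 1.6667)
u = 40 (u = -6*5/3*(-4) = -10*(-4) = 40)
g(19)*u - 95 = -9*40 - 95 = -360 - 95 = -455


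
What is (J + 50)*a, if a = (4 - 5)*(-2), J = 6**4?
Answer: 2692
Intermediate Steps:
J = 1296
a = 2 (a = -1*(-2) = 2)
(J + 50)*a = (1296 + 50)*2 = 1346*2 = 2692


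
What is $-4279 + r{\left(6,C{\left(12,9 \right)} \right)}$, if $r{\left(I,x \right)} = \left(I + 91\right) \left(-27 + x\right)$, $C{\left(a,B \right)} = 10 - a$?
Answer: $-7092$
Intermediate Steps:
$r{\left(I,x \right)} = \left(-27 + x\right) \left(91 + I\right)$ ($r{\left(I,x \right)} = \left(91 + I\right) \left(-27 + x\right) = \left(-27 + x\right) \left(91 + I\right)$)
$-4279 + r{\left(6,C{\left(12,9 \right)} \right)} = -4279 + \left(-2457 - 162 + 91 \left(10 - 12\right) + 6 \left(10 - 12\right)\right) = -4279 + \left(-2457 - 162 + 91 \left(-2\right) + 6 \left(-2\right)\right) = -4279 - 2813 = -7092$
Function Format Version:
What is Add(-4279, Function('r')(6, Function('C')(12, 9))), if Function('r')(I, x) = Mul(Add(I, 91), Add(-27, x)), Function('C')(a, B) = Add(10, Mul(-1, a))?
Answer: -7092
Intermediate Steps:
Function('r')(I, x) = Mul(Add(-27, x), Add(91, I)) (Function('r')(I, x) = Mul(Add(91, I), Add(-27, x)) = Mul(Add(-27, x), Add(91, I)))
Add(-4279, Function('r')(6, Function('C')(12, 9))) = Add(-4279, Add(-2457, Mul(-27, 6), Mul(91, Add(10, Mul(-1, 12))), Mul(6, Add(10, Mul(-1, 12))))) = Add(-4279, Add(-2457, -162, Mul(91, Add(10, -12)), Mul(6, Add(10, -12)))) = Add(-4279, Add(-2457, -162, Mul(91, -2), Mul(6, -2))) = Add(-4279, Add(-2457, -162, -182, -12)) = Add(-4279, -2813) = -7092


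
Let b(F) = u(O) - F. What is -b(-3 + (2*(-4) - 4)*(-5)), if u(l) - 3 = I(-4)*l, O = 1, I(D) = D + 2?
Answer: 56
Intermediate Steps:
I(D) = 2 + D
u(l) = 3 - 2*l (u(l) = 3 + (2 - 4)*l = 3 - 2*l)
b(F) = 1 - F (b(F) = (3 - 2*1) - F = (3 - 2) - F = 1 - F)
-b(-3 + (2*(-4) - 4)*(-5)) = -(1 - (-3 + (2*(-4) - 4)*(-5))) = -(1 - (-3 + (-8 - 4)*(-5))) = -(1 - (-3 - 12*(-5))) = -(1 - (-3 + 60)) = -(1 - 1*57) = -(1 - 57) = -1*(-56) = 56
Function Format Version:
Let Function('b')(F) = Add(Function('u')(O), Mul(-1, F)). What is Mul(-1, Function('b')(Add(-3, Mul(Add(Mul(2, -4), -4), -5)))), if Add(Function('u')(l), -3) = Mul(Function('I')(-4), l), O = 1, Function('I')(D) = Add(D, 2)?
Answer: 56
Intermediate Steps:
Function('I')(D) = Add(2, D)
Function('u')(l) = Add(3, Mul(-2, l)) (Function('u')(l) = Add(3, Mul(Add(2, -4), l)) = Add(3, Mul(-2, l)))
Function('b')(F) = Add(1, Mul(-1, F)) (Function('b')(F) = Add(Add(3, Mul(-2, 1)), Mul(-1, F)) = Add(Add(3, -2), Mul(-1, F)) = Add(1, Mul(-1, F)))
Mul(-1, Function('b')(Add(-3, Mul(Add(Mul(2, -4), -4), -5)))) = Mul(-1, Add(1, Mul(-1, Add(-3, Mul(Add(Mul(2, -4), -4), -5))))) = Mul(-1, Add(1, Mul(-1, Add(-3, Mul(Add(-8, -4), -5))))) = Mul(-1, Add(1, Mul(-1, Add(-3, Mul(-12, -5))))) = Mul(-1, Add(1, Mul(-1, Add(-3, 60)))) = Mul(-1, Add(1, Mul(-1, 57))) = Mul(-1, Add(1, -57)) = Mul(-1, -56) = 56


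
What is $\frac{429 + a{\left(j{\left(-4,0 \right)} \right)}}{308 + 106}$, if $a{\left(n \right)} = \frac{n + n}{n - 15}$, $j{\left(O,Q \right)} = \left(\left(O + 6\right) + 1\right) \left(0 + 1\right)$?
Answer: $\frac{857}{828} \approx 1.035$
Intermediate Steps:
$j{\left(O,Q \right)} = 7 + O$ ($j{\left(O,Q \right)} = \left(\left(6 + O\right) + 1\right) 1 = \left(7 + O\right) 1 = 7 + O$)
$a{\left(n \right)} = \frac{2 n}{-15 + n}$
$\frac{429 + a{\left(j{\left(-4,0 \right)} \right)}}{308 + 106} = \frac{429 + \frac{2 \left(7 - 4\right)}{-15 + \left(7 - 4\right)}}{308 + 106} = \frac{429 + 2 \cdot 3 \frac{1}{-15 + 3}}{414} = \left(429 + 2 \cdot 3 \frac{1}{-12}\right) \frac{1}{414} = \left(429 + 2 \cdot 3 \left(- \frac{1}{12}\right)\right) \frac{1}{414} = \left(429 - \frac{1}{2}\right) \frac{1}{414} = \frac{857}{2} \cdot \frac{1}{414} = \frac{857}{828}$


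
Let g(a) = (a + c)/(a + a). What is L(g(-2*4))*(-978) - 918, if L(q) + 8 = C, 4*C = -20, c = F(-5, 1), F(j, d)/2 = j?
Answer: 11796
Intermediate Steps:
F(j, d) = 2*j
c = -10 (c = 2*(-5) = -10)
C = -5 (C = (1/4)*(-20) = -5)
g(a) = (-10 + a)/(2*a) (g(a) = (a - 10)/(a + a) = (-10 + a)/((2*a)) = (-10 + a)*(1/(2*a)) = (-10 + a)/(2*a))
L(q) = -13 (L(q) = -8 - 5 = -13)
L(g(-2*4))*(-978) - 918 = -13*(-978) - 918 = 12714 - 918 = 11796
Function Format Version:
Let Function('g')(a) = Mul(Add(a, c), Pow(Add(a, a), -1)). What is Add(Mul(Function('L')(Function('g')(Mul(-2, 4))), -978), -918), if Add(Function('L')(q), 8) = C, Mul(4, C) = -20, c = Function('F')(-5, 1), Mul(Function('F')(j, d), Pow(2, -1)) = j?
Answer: 11796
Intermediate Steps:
Function('F')(j, d) = Mul(2, j)
c = -10 (c = Mul(2, -5) = -10)
C = -5 (C = Mul(Rational(1, 4), -20) = -5)
Function('g')(a) = Mul(Rational(1, 2), Pow(a, -1), Add(-10, a)) (Function('g')(a) = Mul(Add(a, -10), Pow(Add(a, a), -1)) = Mul(Add(-10, a), Pow(Mul(2, a), -1)) = Mul(Add(-10, a), Mul(Rational(1, 2), Pow(a, -1))) = Mul(Rational(1, 2), Pow(a, -1), Add(-10, a)))
Function('L')(q) = -13 (Function('L')(q) = Add(-8, -5) = -13)
Add(Mul(Function('L')(Function('g')(Mul(-2, 4))), -978), -918) = Add(Mul(-13, -978), -918) = Add(12714, -918) = 11796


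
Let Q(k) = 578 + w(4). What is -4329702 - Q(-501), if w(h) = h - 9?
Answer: -4330275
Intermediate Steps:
w(h) = -9 + h
Q(k) = 573 (Q(k) = 578 + (-9 + 4) = 578 - 5 = 573)
-4329702 - Q(-501) = -4329702 - 1*573 = -4329702 - 573 = -4330275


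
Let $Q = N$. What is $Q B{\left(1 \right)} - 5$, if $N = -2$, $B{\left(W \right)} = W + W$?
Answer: $-9$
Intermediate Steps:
$B{\left(W \right)} = 2 W$
$Q = -2$
$Q B{\left(1 \right)} - 5 = - 2 \cdot 2 \cdot 1 - 5 = \left(-2\right) 2 - 5 = -4 - 5 = -9$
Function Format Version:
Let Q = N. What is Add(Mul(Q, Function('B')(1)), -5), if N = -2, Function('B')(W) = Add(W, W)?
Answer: -9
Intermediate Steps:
Function('B')(W) = Mul(2, W)
Q = -2
Add(Mul(Q, Function('B')(1)), -5) = Add(Mul(-2, Mul(2, 1)), -5) = Add(Mul(-2, 2), -5) = Add(-4, -5) = -9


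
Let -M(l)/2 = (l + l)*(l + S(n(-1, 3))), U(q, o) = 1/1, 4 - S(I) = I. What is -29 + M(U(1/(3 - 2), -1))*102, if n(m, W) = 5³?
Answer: 48931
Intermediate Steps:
n(m, W) = 125
S(I) = 4 - I
U(q, o) = 1
M(l) = -4*l*(-121 + l) (M(l) = -2*(l + l)*(l + (4 - 1*125)) = -2*2*l*(l + (4 - 125)) = -2*2*l*(l - 121) = -2*2*l*(-121 + l) = -4*l*(-121 + l))
-29 + M(U(1/(3 - 2), -1))*102 = -29 + (4*1*(121 - 1*1))*102 = -29 + (4*1*(121 - 1))*102 = -29 + (4*1*120)*102 = -29 + 480*102 = -29 + 48960 = 48931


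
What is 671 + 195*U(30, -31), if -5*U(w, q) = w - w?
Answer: 671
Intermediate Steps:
U(w, q) = 0 (U(w, q) = -(w - w)/5 = -⅕*0 = 0)
671 + 195*U(30, -31) = 671 + 195*0 = 671 + 0 = 671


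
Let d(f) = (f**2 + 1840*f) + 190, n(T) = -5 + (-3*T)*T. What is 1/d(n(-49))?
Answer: 1/38692734 ≈ 2.5845e-8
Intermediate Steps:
n(T) = -5 - 3*T**2
d(f) = 190 + f**2 + 1840*f
1/d(n(-49)) = 1/(190 + (-5 - 3*(-49)**2)**2 + 1840*(-5 - 3*(-49)**2)) = 1/(190 + (-5 - 3*2401)**2 + 1840*(-5 - 3*2401)) = 1/(190 + (-5 - 7203)**2 + 1840*(-5 - 7203)) = 1/(190 + (-7208)**2 + 1840*(-7208)) = 1/(190 + 51955264 - 13262720) = 1/38692734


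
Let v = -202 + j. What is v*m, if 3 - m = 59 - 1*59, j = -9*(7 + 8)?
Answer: -1011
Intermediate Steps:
j = -135 (j = -9*15 = -135)
m = 3 (m = 3 - (59 - 1*59) = 3 - (59 - 59) = 3 - 1*0 = 3 + 0 = 3)
v = -337 (v = -202 - 135 = -337)
v*m = -337*3 = -1011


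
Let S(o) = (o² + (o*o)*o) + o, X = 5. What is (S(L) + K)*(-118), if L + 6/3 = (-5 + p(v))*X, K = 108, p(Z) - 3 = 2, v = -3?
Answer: -12036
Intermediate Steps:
p(Z) = 5 (p(Z) = 3 + 2 = 5)
L = -2 (L = -2 + (-5 + 5)*5 = -2 + 0*5 = -2 + 0 = -2)
S(o) = o + o² + o³ (S(o) = (o² + o²*o) + o = (o² + o³) + o = o + o² + o³)
(S(L) + K)*(-118) = (-2*(1 - 2 + (-2)²) + 108)*(-118) = (-2*(1 - 2 + 4) + 108)*(-118) = (-2*3 + 108)*(-118) = (-6 + 108)*(-118) = 102*(-118) = -12036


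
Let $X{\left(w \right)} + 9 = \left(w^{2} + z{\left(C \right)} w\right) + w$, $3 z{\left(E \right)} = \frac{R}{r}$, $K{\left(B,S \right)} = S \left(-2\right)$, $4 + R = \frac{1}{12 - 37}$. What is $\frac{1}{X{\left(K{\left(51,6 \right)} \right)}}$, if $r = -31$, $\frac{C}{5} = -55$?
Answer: $\frac{775}{94921} \approx 0.0081647$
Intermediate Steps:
$C = -275$ ($C = 5 \left(-55\right) = -275$)
$R = - \frac{101}{25}$ ($R = -4 + \frac{1}{12 - 37} = -4 + \frac{1}{-25} = -4 - \frac{1}{25} = - \frac{101}{25} \approx -4.04$)
$K{\left(B,S \right)} = - 2 S$
$z{\left(E \right)} = \frac{101}{2325}$ ($z{\left(E \right)} = \frac{\left(- \frac{101}{25}\right) \frac{1}{-31}}{3} = \frac{\left(- \frac{101}{25}\right) \left(- \frac{1}{31}\right)}{3} = \frac{1}{3} \cdot \frac{101}{775} = \frac{101}{2325}$)
$X{\left(w \right)} = -9 + w^{2} + \frac{2426 w}{2325}$ ($X{\left(w \right)} = -9 + \left(\left(w^{2} + \frac{101 w}{2325}\right) + w\right) = -9 + \left(w^{2} + \frac{2426 w}{2325}\right) = -9 + w^{2} + \frac{2426 w}{2325}$)
$\frac{1}{X{\left(K{\left(51,6 \right)} \right)}} = \frac{1}{-9 + \left(\left(-2\right) 6\right)^{2} + \frac{2426 \left(\left(-2\right) 6\right)}{2325}} = \frac{1}{-9 + \left(-12\right)^{2} + \frac{2426}{2325} \left(-12\right)} = \frac{1}{-9 + 144 - \frac{9704}{775}} = \frac{1}{\frac{94921}{775}} = \frac{775}{94921}$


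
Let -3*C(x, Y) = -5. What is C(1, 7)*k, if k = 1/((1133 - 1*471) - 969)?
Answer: -5/921 ≈ -0.0054289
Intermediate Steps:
C(x, Y) = 5/3 (C(x, Y) = -1/3*(-5) = 5/3)
k = -1/307 (k = 1/((1133 - 471) - 969) = 1/(662 - 969) = 1/(-307) = -1/307 ≈ -0.0032573)
C(1, 7)*k = (5/3)*(-1/307) = -5/921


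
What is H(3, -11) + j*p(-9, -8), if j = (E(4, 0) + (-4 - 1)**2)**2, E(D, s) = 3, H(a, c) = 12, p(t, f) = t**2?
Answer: 63516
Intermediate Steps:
j = 784 (j = (3 + (-4 - 1)**2)**2 = (3 + (-5)**2)**2 = (3 + 25)**2 = 28**2 = 784)
H(3, -11) + j*p(-9, -8) = 12 + 784*(-9)**2 = 12 + 784*81 = 12 + 63504 = 63516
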